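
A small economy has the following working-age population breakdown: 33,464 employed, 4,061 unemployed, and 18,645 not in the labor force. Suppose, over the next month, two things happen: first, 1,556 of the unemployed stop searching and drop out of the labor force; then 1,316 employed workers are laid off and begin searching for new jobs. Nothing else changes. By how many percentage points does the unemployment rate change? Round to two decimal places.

Initially, labor force = 33,464 + 4,061 = 37,525, so u = 4,061/37,525 = 10.82%.
After the first change, unemployed and labor force both fall by 1,556 → E = 33,464, U = 2,505, labor force = 35,969.
After the second change, employed falls and unemployed rises by 1,316; labor force unchanged → E = 32,148, U = 3,821, labor force = 35,969.
New unemployment rate = 3,821 / 35,969 = 10.62%.
Change = 10.62% − 10.82% = −0.20 percentage points.

The unemployment rate changes by −0.20 percentage points.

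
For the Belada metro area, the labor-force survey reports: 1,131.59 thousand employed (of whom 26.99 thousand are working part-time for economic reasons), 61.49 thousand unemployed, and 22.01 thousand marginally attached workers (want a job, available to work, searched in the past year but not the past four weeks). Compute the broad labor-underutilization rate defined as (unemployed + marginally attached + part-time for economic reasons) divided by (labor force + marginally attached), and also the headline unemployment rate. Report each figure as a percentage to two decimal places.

Labor force = 1,131.59 + 61.49 = 1,193.08 thousand.
Numerator = 61.49 + 22.01 + 26.99 = 110.49 thousand.
Denominator = 1,193.08 + 22.01 = 1,215.09 thousand.
Broad rate = 110.49 / 1,215.09 = 9.09%.
Headline unemployment rate = 61.49 / 1,193.08 = 5.15%.

Broad underutilization rate ≈ 9.09%; headline unemployment rate ≈ 5.15%.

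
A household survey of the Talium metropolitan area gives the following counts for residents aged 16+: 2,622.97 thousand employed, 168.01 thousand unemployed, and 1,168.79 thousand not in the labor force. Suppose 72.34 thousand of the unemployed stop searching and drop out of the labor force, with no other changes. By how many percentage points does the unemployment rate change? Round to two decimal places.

The unemployment rate changes by −2.50 percentage points.

Initially, labor force = 2,622.97 + 168.01 = 2,790.98 thousand, so u = 168.01/2,790.98 = 6.02%.
After the change, unemployed and labor force both fall by 72.34 → E = 2,622.97, U = 95.67, labor force = 2,718.64 thousand.
New unemployment rate = 95.67 / 2,718.64 = 3.52%.
Change = 3.52% − 6.02% = −2.50 percentage points.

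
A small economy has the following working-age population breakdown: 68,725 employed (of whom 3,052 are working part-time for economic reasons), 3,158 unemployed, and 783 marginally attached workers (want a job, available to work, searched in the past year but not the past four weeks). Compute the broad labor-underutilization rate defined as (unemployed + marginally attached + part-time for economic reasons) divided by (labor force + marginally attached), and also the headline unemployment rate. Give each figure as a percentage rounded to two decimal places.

Labor force = 68,725 + 3,158 = 71,883.
Numerator = 3,158 + 783 + 3,052 = 6,993.
Denominator = 71,883 + 783 = 72,666.
Broad rate = 6,993 / 72,666 = 9.62%.
Headline unemployment rate = 3,158 / 71,883 = 4.39%.

Broad underutilization rate ≈ 9.62%; headline unemployment rate ≈ 4.39%.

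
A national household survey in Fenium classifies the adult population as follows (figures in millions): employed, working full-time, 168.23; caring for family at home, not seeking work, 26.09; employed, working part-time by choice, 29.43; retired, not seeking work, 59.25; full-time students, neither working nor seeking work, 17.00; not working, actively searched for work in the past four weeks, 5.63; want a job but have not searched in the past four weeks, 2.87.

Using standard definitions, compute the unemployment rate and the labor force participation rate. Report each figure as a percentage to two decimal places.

Employed = 168.23 + 29.43 = 197.66 million.
Unemployed = 5.63 million.
Labor force = 197.66 + 5.63 = 203.29 million.
Not in labor force = 26.09 + 59.25 + 17.00 + 2.87 = 105.21 million (those not working and not actively searching are outside the labor force — including those who want a job but have given up searching).
Civilian working-age population = 203.29 + 105.21 = 308.50 million.
Unemployment rate = 5.63 / 203.29 = 2.77%.
Labor force participation rate = 203.29 / 308.50 = 65.90%.

Unemployment rate ≈ 2.77%; labor force participation rate ≈ 65.90%.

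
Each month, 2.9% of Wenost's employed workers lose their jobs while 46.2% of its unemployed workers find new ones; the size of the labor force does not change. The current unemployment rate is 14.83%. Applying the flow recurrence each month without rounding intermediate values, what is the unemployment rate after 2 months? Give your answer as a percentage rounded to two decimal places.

Unemployment rate after two months ≈ 8.22%.

With a fixed labor force, u_{t+1} = u_t + s·(1−u_t) − f·u_t = u_t·(1−s−f) + s.
Here 1−s−f = 0.509 and s = 0.029.
u_1 = 0.148300 × 0.509 + 0.029 = 0.104485.
u_2 = 0.104485 × 0.509 + 0.029 = 0.082183.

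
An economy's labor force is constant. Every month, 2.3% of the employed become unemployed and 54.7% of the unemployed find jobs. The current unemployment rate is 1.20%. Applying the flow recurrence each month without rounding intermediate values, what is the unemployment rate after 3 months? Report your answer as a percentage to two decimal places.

Unemployment rate after three months ≈ 3.81%.

With a fixed labor force, u_{t+1} = u_t + s·(1−u_t) − f·u_t = u_t·(1−s−f) + s.
Here 1−s−f = 0.430 and s = 0.023.
u_1 = 0.012000 × 0.430 + 0.023 = 0.028160.
u_2 = 0.028160 × 0.430 + 0.023 = 0.035109.
u_3 = 0.035109 × 0.430 + 0.023 = 0.038097.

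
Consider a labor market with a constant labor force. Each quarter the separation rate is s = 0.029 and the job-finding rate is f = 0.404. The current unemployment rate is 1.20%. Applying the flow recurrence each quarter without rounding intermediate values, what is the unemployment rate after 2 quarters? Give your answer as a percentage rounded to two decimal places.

With a fixed labor force, u_{t+1} = u_t + s·(1−u_t) − f·u_t = u_t·(1−s−f) + s.
Here 1−s−f = 0.567 and s = 0.029.
u_1 = 0.012000 × 0.567 + 0.029 = 0.035804.
u_2 = 0.035804 × 0.567 + 0.029 = 0.049301.

Unemployment rate after two quarters ≈ 4.93%.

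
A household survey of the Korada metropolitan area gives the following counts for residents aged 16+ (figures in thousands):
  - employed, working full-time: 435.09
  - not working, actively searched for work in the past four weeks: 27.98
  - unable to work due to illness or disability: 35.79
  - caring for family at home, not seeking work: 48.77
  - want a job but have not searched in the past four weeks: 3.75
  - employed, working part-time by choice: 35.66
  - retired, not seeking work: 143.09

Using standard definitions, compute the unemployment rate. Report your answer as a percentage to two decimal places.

Employed = 435.09 + 35.66 = 470.75 thousand.
Unemployed = 27.98 thousand.
Labor force = 470.75 + 27.98 = 498.73 thousand.
Unemployment rate = 27.98 / 498.73 = 5.61%.

Unemployment rate ≈ 5.61%.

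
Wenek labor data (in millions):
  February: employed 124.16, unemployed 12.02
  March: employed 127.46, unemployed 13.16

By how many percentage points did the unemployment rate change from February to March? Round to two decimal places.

February: labor force = 124.16 + 12.02 = 136.18; u = 12.02/136.18 = 8.83%.
March: labor force = 127.46 + 13.16 = 140.62; u = 13.16/140.62 = 9.36%.
Change = 9.36% − 8.83% = +0.53 pp.

The unemployment rate changed by +0.53 percentage points.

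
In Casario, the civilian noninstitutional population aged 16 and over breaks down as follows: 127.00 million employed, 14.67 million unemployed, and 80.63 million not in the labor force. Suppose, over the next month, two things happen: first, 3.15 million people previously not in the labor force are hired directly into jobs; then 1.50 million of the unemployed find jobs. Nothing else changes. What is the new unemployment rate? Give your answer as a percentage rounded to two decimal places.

Initially, labor force = 127.00 + 14.67 = 141.67 million, so u = 14.67/141.67 = 10.36%.
After the first change, employed and labor force both rise by 3.15; unemployed unchanged → E = 130.15, U = 14.67, labor force = 144.82 million.
After the second change, unemployed falls and employed rises by 1.50; labor force unchanged → E = 131.65, U = 13.17, labor force = 144.82 million.
New unemployment rate = 13.17 / 144.82 = 9.09%.

New unemployment rate ≈ 9.09%.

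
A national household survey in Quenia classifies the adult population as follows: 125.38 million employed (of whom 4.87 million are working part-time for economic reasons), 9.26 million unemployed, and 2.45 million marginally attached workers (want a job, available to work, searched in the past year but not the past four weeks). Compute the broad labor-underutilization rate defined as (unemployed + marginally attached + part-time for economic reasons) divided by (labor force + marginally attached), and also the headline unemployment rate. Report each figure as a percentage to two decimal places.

Broad underutilization rate ≈ 12.09%; headline unemployment rate ≈ 6.88%.

Labor force = 125.38 + 9.26 = 134.64 million.
Numerator = 9.26 + 2.45 + 4.87 = 16.58 million.
Denominator = 134.64 + 2.45 = 137.09 million.
Broad rate = 16.58 / 137.09 = 12.09%.
Headline unemployment rate = 9.26 / 134.64 = 6.88%.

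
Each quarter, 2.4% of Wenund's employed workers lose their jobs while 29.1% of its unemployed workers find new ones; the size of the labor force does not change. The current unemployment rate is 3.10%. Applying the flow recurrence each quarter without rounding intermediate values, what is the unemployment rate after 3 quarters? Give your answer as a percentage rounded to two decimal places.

With a fixed labor force, u_{t+1} = u_t + s·(1−u_t) − f·u_t = u_t·(1−s−f) + s.
Here 1−s−f = 0.685 and s = 0.024.
u_1 = 0.031000 × 0.685 + 0.024 = 0.045235.
u_2 = 0.045235 × 0.685 + 0.024 = 0.054986.
u_3 = 0.054986 × 0.685 + 0.024 = 0.061665.

Unemployment rate after three quarters ≈ 6.17%.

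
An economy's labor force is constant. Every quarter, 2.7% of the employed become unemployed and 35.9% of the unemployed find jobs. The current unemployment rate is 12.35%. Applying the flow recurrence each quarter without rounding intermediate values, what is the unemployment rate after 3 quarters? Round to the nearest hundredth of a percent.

Unemployment rate after three quarters ≈ 8.23%.

With a fixed labor force, u_{t+1} = u_t + s·(1−u_t) − f·u_t = u_t·(1−s−f) + s.
Here 1−s−f = 0.614 and s = 0.027.
u_1 = 0.123500 × 0.614 + 0.027 = 0.102829.
u_2 = 0.102829 × 0.614 + 0.027 = 0.090137.
u_3 = 0.090137 × 0.614 + 0.027 = 0.082344.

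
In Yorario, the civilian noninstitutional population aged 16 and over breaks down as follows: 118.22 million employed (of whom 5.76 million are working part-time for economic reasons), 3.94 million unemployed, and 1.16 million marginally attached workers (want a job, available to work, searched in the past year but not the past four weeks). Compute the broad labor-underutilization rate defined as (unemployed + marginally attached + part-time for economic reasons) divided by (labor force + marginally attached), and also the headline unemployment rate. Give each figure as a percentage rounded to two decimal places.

Broad underutilization rate ≈ 8.81%; headline unemployment rate ≈ 3.23%.

Labor force = 118.22 + 3.94 = 122.16 million.
Numerator = 3.94 + 1.16 + 5.76 = 10.86 million.
Denominator = 122.16 + 1.16 = 123.32 million.
Broad rate = 10.86 / 123.32 = 8.81%.
Headline unemployment rate = 3.94 / 122.16 = 3.23%.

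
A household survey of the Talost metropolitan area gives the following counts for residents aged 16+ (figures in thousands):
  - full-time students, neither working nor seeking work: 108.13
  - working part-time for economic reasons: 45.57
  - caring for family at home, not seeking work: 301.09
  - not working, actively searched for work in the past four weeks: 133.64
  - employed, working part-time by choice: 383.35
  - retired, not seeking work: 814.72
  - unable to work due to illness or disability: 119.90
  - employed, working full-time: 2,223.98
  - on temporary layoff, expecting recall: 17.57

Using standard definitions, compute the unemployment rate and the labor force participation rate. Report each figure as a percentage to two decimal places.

Unemployment rate ≈ 5.39%; labor force participation rate ≈ 67.60%.

Employed = 45.57 + 383.35 + 2,223.98 = 2,652.90 thousand (anyone who worked, including part-time for economic reasons, counts as employed).
Unemployed = 133.64 + 17.57 = 151.21 thousand (jobless and actively searching, or on temporary layoff).
Labor force = 2,652.90 + 151.21 = 2,804.11 thousand.
Not in labor force = 108.13 + 301.09 + 814.72 + 119.90 = 1,343.84 thousand (those not working and not actively searching are outside the labor force).
Civilian working-age population = 2,804.11 + 1,343.84 = 4,147.95 thousand.
Unemployment rate = 151.21 / 2,804.11 = 5.39%.
Labor force participation rate = 2,804.11 / 4,147.95 = 67.60%.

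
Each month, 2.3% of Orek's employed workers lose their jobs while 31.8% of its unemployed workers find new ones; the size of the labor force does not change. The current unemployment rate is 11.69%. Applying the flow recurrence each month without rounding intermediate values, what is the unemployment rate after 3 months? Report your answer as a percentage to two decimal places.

Unemployment rate after three months ≈ 8.16%.

With a fixed labor force, u_{t+1} = u_t + s·(1−u_t) − f·u_t = u_t·(1−s−f) + s.
Here 1−s−f = 0.659 and s = 0.023.
u_1 = 0.116900 × 0.659 + 0.023 = 0.100037.
u_2 = 0.100037 × 0.659 + 0.023 = 0.088924.
u_3 = 0.088924 × 0.659 + 0.023 = 0.081601.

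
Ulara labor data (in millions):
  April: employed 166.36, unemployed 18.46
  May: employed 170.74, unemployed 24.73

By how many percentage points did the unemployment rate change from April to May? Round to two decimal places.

The unemployment rate changed by +2.66 percentage points.

April: labor force = 166.36 + 18.46 = 184.82; u = 18.46/184.82 = 9.99%.
May: labor force = 170.74 + 24.73 = 195.47; u = 24.73/195.47 = 12.65%.
Change = 12.65% − 9.99% = +2.66 pp.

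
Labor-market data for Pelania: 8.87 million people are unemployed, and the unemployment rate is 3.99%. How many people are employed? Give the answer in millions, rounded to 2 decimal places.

About 213.44 million are employed.

Labor force = U / u = 8.87 / 0.0399 ≈ 222.31 million.
Employed = labor force − unemployed = 222.31 − 8.87 = 213.44 million.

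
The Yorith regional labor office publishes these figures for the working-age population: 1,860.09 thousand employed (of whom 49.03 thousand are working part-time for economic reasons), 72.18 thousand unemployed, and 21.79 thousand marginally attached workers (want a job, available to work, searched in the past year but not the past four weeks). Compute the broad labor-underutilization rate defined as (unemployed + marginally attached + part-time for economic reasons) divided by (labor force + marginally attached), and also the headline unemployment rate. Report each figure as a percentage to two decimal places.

Broad underutilization rate ≈ 7.32%; headline unemployment rate ≈ 3.74%.

Labor force = 1,860.09 + 72.18 = 1,932.27 thousand.
Numerator = 72.18 + 21.79 + 49.03 = 143.00 thousand.
Denominator = 1,932.27 + 21.79 = 1,954.06 thousand.
Broad rate = 143.00 / 1,954.06 = 7.32%.
Headline unemployment rate = 72.18 / 1,932.27 = 3.74%.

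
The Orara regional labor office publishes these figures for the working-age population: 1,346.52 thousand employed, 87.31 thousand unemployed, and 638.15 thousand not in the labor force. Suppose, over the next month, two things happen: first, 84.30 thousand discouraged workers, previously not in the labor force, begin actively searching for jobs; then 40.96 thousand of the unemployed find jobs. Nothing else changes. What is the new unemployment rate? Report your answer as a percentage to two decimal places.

Initially, labor force = 1,346.52 + 87.31 = 1,433.83 thousand, so u = 87.31/1,433.83 = 6.09%.
After the first change, unemployed and labor force both rise by 84.30 → E = 1,346.52, U = 171.61, labor force = 1,518.13 thousand.
After the second change, unemployed falls and employed rises by 40.96; labor force unchanged → E = 1,387.48, U = 130.65, labor force = 1,518.13 thousand.
New unemployment rate = 130.65 / 1,518.13 = 8.61%.

New unemployment rate ≈ 8.61%.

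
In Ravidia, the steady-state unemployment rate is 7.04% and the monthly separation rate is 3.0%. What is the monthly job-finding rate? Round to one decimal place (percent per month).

Job-finding rate ≈ 39.6% per month.

From u* = s/(s+f): f = s·(1−u)/u.
f = 3.0 × (1 − 0.0704) / 0.0704 = 2.7888 / 0.0704 ≈ 39.6% per month.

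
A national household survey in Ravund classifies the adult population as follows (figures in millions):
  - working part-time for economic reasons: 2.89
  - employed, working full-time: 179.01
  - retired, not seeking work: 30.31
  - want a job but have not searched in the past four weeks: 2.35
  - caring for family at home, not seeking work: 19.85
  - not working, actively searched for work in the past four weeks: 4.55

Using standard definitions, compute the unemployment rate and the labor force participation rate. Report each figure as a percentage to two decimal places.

Employed = 2.89 + 179.01 = 181.90 million (anyone who worked, including part-time for economic reasons, counts as employed).
Unemployed = 4.55 million.
Labor force = 181.90 + 4.55 = 186.45 million.
Not in labor force = 30.31 + 2.35 + 19.85 = 52.51 million (those not working and not actively searching are outside the labor force — including those who want a job but have given up searching).
Civilian working-age population = 186.45 + 52.51 = 238.96 million.
Unemployment rate = 4.55 / 186.45 = 2.44%.
Labor force participation rate = 186.45 / 238.96 = 78.03%.

Unemployment rate ≈ 2.44%; labor force participation rate ≈ 78.03%.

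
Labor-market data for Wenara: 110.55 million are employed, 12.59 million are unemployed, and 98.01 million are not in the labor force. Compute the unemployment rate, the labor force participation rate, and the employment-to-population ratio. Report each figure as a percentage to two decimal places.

Unemployment rate ≈ 10.22%; labor force participation rate ≈ 55.68%; employment-population ratio ≈ 49.99%.

Labor force = employed + unemployed = 110.55 + 12.59 = 123.14 million.
Working-age population = 123.14 + 98.01 = 221.15 million.
Unemployment rate = 12.59 / 123.14 = 10.22%.
Labor force participation rate = 123.14 / 221.15 = 55.68%.
Employment-population ratio = 110.55 / 221.15 = 49.99%.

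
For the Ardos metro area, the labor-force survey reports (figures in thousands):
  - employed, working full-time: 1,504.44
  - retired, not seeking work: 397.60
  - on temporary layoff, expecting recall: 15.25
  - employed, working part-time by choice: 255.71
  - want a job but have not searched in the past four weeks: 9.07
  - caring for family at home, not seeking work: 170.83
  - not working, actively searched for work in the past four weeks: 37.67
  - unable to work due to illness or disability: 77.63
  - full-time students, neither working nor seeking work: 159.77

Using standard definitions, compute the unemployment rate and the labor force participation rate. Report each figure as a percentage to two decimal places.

Unemployment rate ≈ 2.92%; labor force participation rate ≈ 68.99%.

Employed = 1,504.44 + 255.71 = 1,760.15 thousand.
Unemployed = 15.25 + 37.67 = 52.92 thousand (jobless and actively searching, or on temporary layoff).
Labor force = 1,760.15 + 52.92 = 1,813.07 thousand.
Not in labor force = 397.60 + 9.07 + 170.83 + 77.63 + 159.77 = 814.90 thousand (those not working and not actively searching are outside the labor force — including those who want a job but have given up searching).
Civilian working-age population = 1,813.07 + 814.90 = 2,627.97 thousand.
Unemployment rate = 52.92 / 1,813.07 = 2.92%.
Labor force participation rate = 1,813.07 / 2,627.97 = 68.99%.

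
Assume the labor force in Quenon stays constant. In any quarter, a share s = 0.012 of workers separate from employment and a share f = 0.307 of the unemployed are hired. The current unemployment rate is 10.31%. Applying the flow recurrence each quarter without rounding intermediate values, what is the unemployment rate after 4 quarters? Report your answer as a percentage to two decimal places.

Unemployment rate after four quarters ≈ 5.17%.

With a fixed labor force, u_{t+1} = u_t + s·(1−u_t) − f·u_t = u_t·(1−s−f) + s.
Here 1−s−f = 0.681 and s = 0.012.
u_1 = 0.103100 × 0.681 + 0.012 = 0.082211.
u_2 = 0.082211 × 0.681 + 0.012 = 0.067986.
u_3 = 0.067986 × 0.681 + 0.012 = 0.058298.
u_4 = 0.058298 × 0.681 + 0.012 = 0.051701.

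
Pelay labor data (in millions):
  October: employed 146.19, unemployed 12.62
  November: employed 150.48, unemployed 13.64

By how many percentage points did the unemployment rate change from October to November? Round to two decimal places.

The unemployment rate changed by +0.36 percentage points.

October: labor force = 146.19 + 12.62 = 158.81; u = 12.62/158.81 = 7.95%.
November: labor force = 150.48 + 13.64 = 164.12; u = 13.64/164.12 = 8.31%.
Change = 8.31% − 7.95% = +0.36 pp.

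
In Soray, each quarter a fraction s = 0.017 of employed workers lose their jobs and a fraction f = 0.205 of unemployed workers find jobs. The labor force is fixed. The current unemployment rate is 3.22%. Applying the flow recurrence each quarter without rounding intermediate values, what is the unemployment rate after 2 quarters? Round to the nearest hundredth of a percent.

Unemployment rate after two quarters ≈ 4.97%.

With a fixed labor force, u_{t+1} = u_t + s·(1−u_t) − f·u_t = u_t·(1−s−f) + s.
Here 1−s−f = 0.778 and s = 0.017.
u_1 = 0.032200 × 0.778 + 0.017 = 0.042052.
u_2 = 0.042052 × 0.778 + 0.017 = 0.049716.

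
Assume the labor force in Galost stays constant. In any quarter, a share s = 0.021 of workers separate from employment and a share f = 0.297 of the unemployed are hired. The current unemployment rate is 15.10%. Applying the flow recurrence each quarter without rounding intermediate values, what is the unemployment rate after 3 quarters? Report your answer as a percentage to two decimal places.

Unemployment rate after three quarters ≈ 9.30%.

With a fixed labor force, u_{t+1} = u_t + s·(1−u_t) − f·u_t = u_t·(1−s−f) + s.
Here 1−s−f = 0.682 and s = 0.021.
u_1 = 0.151000 × 0.682 + 0.021 = 0.123982.
u_2 = 0.123982 × 0.682 + 0.021 = 0.105556.
u_3 = 0.105556 × 0.682 + 0.021 = 0.092989.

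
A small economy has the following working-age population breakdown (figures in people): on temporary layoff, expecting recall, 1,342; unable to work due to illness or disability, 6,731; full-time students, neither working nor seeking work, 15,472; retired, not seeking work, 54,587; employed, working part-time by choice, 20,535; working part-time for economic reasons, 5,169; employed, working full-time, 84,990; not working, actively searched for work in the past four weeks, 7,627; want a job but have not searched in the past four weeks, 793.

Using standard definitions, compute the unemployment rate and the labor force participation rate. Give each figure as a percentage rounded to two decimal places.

Employed = 20,535 + 5,169 + 84,990 = 110,694 (anyone who worked, including part-time for economic reasons, counts as employed).
Unemployed = 1,342 + 7,627 = 8,969 (jobless and actively searching, or on temporary layoff).
Labor force = 110,694 + 8,969 = 119,663.
Not in labor force = 6,731 + 15,472 + 54,587 + 793 = 77,583 (those not working and not actively searching are outside the labor force — including those who want a job but have given up searching).
Civilian working-age population = 119,663 + 77,583 = 197,246.
Unemployment rate = 8,969 / 119,663 = 7.50%.
Labor force participation rate = 119,663 / 197,246 = 60.67%.

Unemployment rate ≈ 7.50%; labor force participation rate ≈ 60.67%.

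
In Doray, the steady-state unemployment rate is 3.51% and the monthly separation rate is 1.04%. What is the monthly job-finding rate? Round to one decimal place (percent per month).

Job-finding rate ≈ 28.6% per month.

From u* = s/(s+f): f = s·(1−u)/u.
f = 1.04 × (1 − 0.0351) / 0.0351 = 1.0035 / 0.0351 ≈ 28.6% per month.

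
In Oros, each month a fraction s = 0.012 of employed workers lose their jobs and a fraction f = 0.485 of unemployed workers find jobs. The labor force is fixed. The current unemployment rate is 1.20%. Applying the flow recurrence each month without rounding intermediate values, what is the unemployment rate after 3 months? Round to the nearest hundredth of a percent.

Unemployment rate after three months ≈ 2.26%.

With a fixed labor force, u_{t+1} = u_t + s·(1−u_t) − f·u_t = u_t·(1−s−f) + s.
Here 1−s−f = 0.503 and s = 0.012.
u_1 = 0.012000 × 0.503 + 0.012 = 0.018036.
u_2 = 0.018036 × 0.503 + 0.012 = 0.021072.
u_3 = 0.021072 × 0.503 + 0.012 = 0.022599.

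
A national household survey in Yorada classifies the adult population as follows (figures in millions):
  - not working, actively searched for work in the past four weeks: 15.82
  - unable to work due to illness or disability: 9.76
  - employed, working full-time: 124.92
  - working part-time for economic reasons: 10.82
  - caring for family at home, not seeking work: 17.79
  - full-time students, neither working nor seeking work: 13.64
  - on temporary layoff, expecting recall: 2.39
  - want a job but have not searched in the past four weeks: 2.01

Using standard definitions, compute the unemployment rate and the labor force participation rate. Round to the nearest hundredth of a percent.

Unemployment rate ≈ 11.83%; labor force participation rate ≈ 78.09%.

Employed = 124.92 + 10.82 = 135.74 million (anyone who worked, including part-time for economic reasons, counts as employed).
Unemployed = 15.82 + 2.39 = 18.21 million (jobless and actively searching, or on temporary layoff).
Labor force = 135.74 + 18.21 = 153.95 million.
Not in labor force = 9.76 + 17.79 + 13.64 + 2.01 = 43.20 million (those not working and not actively searching are outside the labor force — including those who want a job but have given up searching).
Civilian working-age population = 153.95 + 43.20 = 197.15 million.
Unemployment rate = 18.21 / 153.95 = 11.83%.
Labor force participation rate = 153.95 / 197.15 = 78.09%.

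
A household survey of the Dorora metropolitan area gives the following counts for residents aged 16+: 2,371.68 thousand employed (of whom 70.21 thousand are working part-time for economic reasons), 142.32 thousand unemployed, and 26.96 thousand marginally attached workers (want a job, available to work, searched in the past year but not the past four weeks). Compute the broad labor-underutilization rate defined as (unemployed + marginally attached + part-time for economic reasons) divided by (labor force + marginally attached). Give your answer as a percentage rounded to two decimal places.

Broad underutilization rate ≈ 9.43%.

Labor force = 2,371.68 + 142.32 = 2,514.00 thousand.
Numerator = 142.32 + 26.96 + 70.21 = 239.49 thousand.
Denominator = 2,514.00 + 26.96 = 2,540.96 thousand.
Broad rate = 239.49 / 2,540.96 = 9.43%.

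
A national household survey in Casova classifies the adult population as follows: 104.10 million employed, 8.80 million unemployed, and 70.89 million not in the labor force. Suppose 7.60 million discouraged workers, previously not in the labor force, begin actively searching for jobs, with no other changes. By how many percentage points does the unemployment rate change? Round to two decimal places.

The unemployment rate changes by +5.82 percentage points.

Initially, labor force = 104.10 + 8.80 = 112.90 million, so u = 8.80/112.90 = 7.79%.
After the change, unemployed and labor force both rise by 7.60 → E = 104.10, U = 16.40, labor force = 120.50 million.
New unemployment rate = 16.40 / 120.50 = 13.61%.
Change = 13.61% − 7.79% = +5.82 percentage points.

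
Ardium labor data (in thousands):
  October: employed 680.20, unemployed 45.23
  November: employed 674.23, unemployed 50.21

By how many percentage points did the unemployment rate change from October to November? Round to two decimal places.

October: labor force = 680.20 + 45.23 = 725.43; u = 45.23/725.43 = 6.23%.
November: labor force = 674.23 + 50.21 = 724.44; u = 50.21/724.44 = 6.93%.
Change = 6.93% − 6.23% = +0.70 pp.

The unemployment rate changed by +0.70 percentage points.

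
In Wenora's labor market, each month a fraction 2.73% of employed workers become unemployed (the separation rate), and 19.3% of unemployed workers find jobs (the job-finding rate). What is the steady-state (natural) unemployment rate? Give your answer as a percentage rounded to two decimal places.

At steady state the flows balance: s·E = f·U, so U/(E+U) = s/(s+f).
u* = 2.73 / (2.73 + 19.3) = 2.73 / 22.03 = 12.39%.

Steady-state unemployment rate ≈ 12.39%.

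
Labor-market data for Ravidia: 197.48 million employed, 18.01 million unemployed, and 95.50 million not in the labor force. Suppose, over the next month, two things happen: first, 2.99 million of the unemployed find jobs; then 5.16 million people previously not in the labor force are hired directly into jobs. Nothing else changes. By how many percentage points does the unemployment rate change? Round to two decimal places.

Initially, labor force = 197.48 + 18.01 = 215.49 million, so u = 18.01/215.49 = 8.36%.
After the first change, unemployed falls and employed rises by 2.99; labor force unchanged → E = 200.47, U = 15.02, labor force = 215.49 million.
After the second change, employed and labor force both rise by 5.16; unemployed unchanged → E = 205.63, U = 15.02, labor force = 220.65 million.
New unemployment rate = 15.02 / 220.65 = 6.81%.
Change = 6.81% − 8.36% = −1.55 percentage points.

The unemployment rate changes by −1.55 percentage points.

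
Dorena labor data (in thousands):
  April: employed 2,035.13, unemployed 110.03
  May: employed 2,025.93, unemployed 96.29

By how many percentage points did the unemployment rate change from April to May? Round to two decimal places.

The unemployment rate changed by −0.59 percentage points.

April: labor force = 2,035.13 + 110.03 = 2,145.16; u = 110.03/2,145.16 = 5.13%.
May: labor force = 2,025.93 + 96.29 = 2,122.22; u = 96.29/2,122.22 = 4.54%.
Change = 4.54% − 5.13% = −0.59 pp.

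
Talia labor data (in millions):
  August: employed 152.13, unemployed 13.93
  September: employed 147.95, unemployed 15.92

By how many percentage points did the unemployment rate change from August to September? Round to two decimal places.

August: labor force = 152.13 + 13.93 = 166.06; u = 13.93/166.06 = 8.39%.
September: labor force = 147.95 + 15.92 = 163.87; u = 15.92/163.87 = 9.72%.
Change = 9.72% − 8.39% = +1.33 pp.

The unemployment rate changed by +1.33 percentage points.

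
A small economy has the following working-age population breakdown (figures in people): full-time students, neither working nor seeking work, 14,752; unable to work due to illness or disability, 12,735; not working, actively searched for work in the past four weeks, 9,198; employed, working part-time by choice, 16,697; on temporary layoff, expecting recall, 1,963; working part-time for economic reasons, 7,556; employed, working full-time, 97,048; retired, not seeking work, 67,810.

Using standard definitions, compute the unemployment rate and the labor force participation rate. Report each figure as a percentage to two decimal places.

Employed = 16,697 + 7,556 + 97,048 = 121,301 (anyone who worked, including part-time for economic reasons, counts as employed).
Unemployed = 9,198 + 1,963 = 11,161 (jobless and actively searching, or on temporary layoff).
Labor force = 121,301 + 11,161 = 132,462.
Not in labor force = 14,752 + 12,735 + 67,810 = 95,297 (those not working and not actively searching are outside the labor force).
Civilian working-age population = 132,462 + 95,297 = 227,759.
Unemployment rate = 11,161 / 132,462 = 8.43%.
Labor force participation rate = 132,462 / 227,759 = 58.16%.

Unemployment rate ≈ 8.43%; labor force participation rate ≈ 58.16%.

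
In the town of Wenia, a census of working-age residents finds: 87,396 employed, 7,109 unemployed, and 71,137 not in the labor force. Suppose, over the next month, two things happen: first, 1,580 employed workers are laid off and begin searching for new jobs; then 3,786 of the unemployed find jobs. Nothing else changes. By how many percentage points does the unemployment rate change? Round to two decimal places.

Initially, labor force = 87,396 + 7,109 = 94,505, so u = 7,109/94,505 = 7.52%.
After the first change, employed falls and unemployed rises by 1,580; labor force unchanged → E = 85,816, U = 8,689, labor force = 94,505.
After the second change, unemployed falls and employed rises by 3,786; labor force unchanged → E = 89,602, U = 4,903, labor force = 94,505.
New unemployment rate = 4,903 / 94,505 = 5.19%.
Change = 5.19% − 7.52% = −2.33 percentage points.

The unemployment rate changes by −2.33 percentage points.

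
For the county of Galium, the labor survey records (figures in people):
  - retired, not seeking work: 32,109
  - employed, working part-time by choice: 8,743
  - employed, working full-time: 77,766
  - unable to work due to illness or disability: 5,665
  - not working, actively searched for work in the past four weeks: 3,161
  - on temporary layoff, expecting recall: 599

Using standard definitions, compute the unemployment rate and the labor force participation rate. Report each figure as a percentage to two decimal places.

Unemployment rate ≈ 4.17%; labor force participation rate ≈ 70.50%.

Employed = 8,743 + 77,766 = 86,509.
Unemployed = 3,161 + 599 = 3,760 (jobless and actively searching, or on temporary layoff).
Labor force = 86,509 + 3,760 = 90,269.
Not in labor force = 32,109 + 5,665 = 37,774 (those not working and not actively searching are outside the labor force).
Civilian working-age population = 90,269 + 37,774 = 128,043.
Unemployment rate = 3,760 / 90,269 = 4.17%.
Labor force participation rate = 90,269 / 128,043 = 70.50%.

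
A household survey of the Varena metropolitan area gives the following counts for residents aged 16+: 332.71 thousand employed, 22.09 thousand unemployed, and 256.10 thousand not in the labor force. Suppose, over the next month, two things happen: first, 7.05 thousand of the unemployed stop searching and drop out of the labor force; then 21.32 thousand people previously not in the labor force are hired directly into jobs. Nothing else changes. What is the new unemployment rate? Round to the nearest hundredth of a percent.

Initially, labor force = 332.71 + 22.09 = 354.80 thousand, so u = 22.09/354.80 = 6.23%.
After the first change, unemployed and labor force both fall by 7.05 → E = 332.71, U = 15.04, labor force = 347.75 thousand.
After the second change, employed and labor force both rise by 21.32; unemployed unchanged → E = 354.03, U = 15.04, labor force = 369.07 thousand.
New unemployment rate = 15.04 / 369.07 = 4.08%.

New unemployment rate ≈ 4.08%.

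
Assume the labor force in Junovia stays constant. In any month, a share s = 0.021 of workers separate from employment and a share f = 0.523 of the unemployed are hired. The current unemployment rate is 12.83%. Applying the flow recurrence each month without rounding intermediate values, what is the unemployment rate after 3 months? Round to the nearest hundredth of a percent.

With a fixed labor force, u_{t+1} = u_t + s·(1−u_t) − f·u_t = u_t·(1−s−f) + s.
Here 1−s−f = 0.456 and s = 0.021.
u_1 = 0.128300 × 0.456 + 0.021 = 0.079505.
u_2 = 0.079505 × 0.456 + 0.021 = 0.057254.
u_3 = 0.057254 × 0.456 + 0.021 = 0.047108.

Unemployment rate after three months ≈ 4.71%.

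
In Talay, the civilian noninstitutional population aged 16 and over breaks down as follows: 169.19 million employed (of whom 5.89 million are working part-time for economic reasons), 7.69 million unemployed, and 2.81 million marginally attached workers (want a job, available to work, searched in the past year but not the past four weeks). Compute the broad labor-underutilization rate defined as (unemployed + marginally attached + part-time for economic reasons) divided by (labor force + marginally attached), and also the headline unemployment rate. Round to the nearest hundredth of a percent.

Broad underutilization rate ≈ 9.12%; headline unemployment rate ≈ 4.35%.

Labor force = 169.19 + 7.69 = 176.88 million.
Numerator = 7.69 + 2.81 + 5.89 = 16.39 million.
Denominator = 176.88 + 2.81 = 179.69 million.
Broad rate = 16.39 / 179.69 = 9.12%.
Headline unemployment rate = 7.69 / 176.88 = 4.35%.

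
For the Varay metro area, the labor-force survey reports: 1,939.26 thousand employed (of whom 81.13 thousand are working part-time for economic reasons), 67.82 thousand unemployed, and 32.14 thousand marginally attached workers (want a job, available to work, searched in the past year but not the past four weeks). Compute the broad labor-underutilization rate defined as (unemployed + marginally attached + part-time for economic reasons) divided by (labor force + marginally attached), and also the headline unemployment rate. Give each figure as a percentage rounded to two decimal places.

Labor force = 1,939.26 + 67.82 = 2,007.08 thousand.
Numerator = 67.82 + 32.14 + 81.13 = 181.09 thousand.
Denominator = 2,007.08 + 32.14 = 2,039.22 thousand.
Broad rate = 181.09 / 2,039.22 = 8.88%.
Headline unemployment rate = 67.82 / 2,007.08 = 3.38%.

Broad underutilization rate ≈ 8.88%; headline unemployment rate ≈ 3.38%.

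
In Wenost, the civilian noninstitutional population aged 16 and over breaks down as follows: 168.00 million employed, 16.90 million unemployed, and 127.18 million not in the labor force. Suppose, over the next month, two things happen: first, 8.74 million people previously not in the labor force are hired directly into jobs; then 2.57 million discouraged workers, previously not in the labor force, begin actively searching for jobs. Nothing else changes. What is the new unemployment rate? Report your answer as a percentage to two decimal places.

New unemployment rate ≈ 9.92%.

Initially, labor force = 168.00 + 16.90 = 184.90 million, so u = 16.90/184.90 = 9.14%.
After the first change, employed and labor force both rise by 8.74; unemployed unchanged → E = 176.74, U = 16.90, labor force = 193.64 million.
After the second change, unemployed and labor force both rise by 2.57 → E = 176.74, U = 19.47, labor force = 196.21 million.
New unemployment rate = 19.47 / 196.21 = 9.92%.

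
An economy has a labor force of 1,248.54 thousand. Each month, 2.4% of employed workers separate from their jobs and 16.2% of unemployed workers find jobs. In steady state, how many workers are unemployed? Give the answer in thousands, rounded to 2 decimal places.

About 161.10 thousand are unemployed in steady state.

Steady-state unemployment rate u* = s/(s+f) = 2.4/(2.4+16.2) = 0.129032.
Unemployed = u* × labor force = 0.129032 × 1,248.54 ≈ 161.10 thousand.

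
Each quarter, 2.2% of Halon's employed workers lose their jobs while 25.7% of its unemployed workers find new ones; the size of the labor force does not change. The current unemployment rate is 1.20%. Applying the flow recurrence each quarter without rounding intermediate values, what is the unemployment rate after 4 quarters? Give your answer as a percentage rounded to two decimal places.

With a fixed labor force, u_{t+1} = u_t + s·(1−u_t) − f·u_t = u_t·(1−s−f) + s.
Here 1−s−f = 0.721 and s = 0.022.
u_1 = 0.012000 × 0.721 + 0.022 = 0.030652.
u_2 = 0.030652 × 0.721 + 0.022 = 0.044100.
u_3 = 0.044100 × 0.721 + 0.022 = 0.053796.
u_4 = 0.053796 × 0.721 + 0.022 = 0.060787.

Unemployment rate after four quarters ≈ 6.08%.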